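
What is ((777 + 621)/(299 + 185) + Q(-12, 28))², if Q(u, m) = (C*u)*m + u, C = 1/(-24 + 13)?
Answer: 26904969/58564 ≈ 459.41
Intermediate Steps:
C = -1/11 (C = 1/(-11) = -1/11 ≈ -0.090909)
Q(u, m) = u - m*u/11 (Q(u, m) = (-u/11)*m + u = -m*u/11 + u = u - m*u/11)
((777 + 621)/(299 + 185) + Q(-12, 28))² = ((777 + 621)/(299 + 185) + (1/11)*(-12)*(11 - 1*28))² = (1398/484 + (1/11)*(-12)*(11 - 28))² = (1398*(1/484) + (1/11)*(-12)*(-17))² = (699/242 + 204/11)² = (5187/242)² = 26904969/58564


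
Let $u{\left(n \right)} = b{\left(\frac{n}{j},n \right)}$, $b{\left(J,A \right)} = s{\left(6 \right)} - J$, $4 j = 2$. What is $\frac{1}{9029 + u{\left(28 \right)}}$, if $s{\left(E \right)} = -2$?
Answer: $\frac{1}{8971} \approx 0.00011147$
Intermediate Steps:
$j = \frac{1}{2}$ ($j = \frac{1}{4} \cdot 2 = \frac{1}{2} \approx 0.5$)
$b{\left(J,A \right)} = -2 - J$
$u{\left(n \right)} = -2 - 2 n$ ($u{\left(n \right)} = -2 - n \frac{1}{\frac{1}{2}} = -2 - n 2 = -2 - 2 n$)
$\frac{1}{9029 + u{\left(28 \right)}} = \frac{1}{9029 - 58} = \frac{1}{8971}$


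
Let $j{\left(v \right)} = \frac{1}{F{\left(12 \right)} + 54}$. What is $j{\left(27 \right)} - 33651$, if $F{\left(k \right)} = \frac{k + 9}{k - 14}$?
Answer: $- \frac{2927635}{87} \approx -33651.0$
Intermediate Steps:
$F{\left(k \right)} = \frac{9 + k}{-14 + k}$
$j{\left(v \right)} = \frac{2}{87}$ ($j{\left(v \right)} = \frac{1}{\frac{9 + 12}{-14 + 12} + 54} = \frac{1}{\frac{1}{-2} \cdot 21 + 54} = \frac{1}{\left(- \frac{1}{2}\right) 21 + 54} = \frac{1}{- \frac{21}{2} + 54} = \frac{1}{\frac{87}{2}} = \frac{2}{87}$)
$j{\left(27 \right)} - 33651 = \frac{2}{87} - 33651 = - \frac{2927635}{87}$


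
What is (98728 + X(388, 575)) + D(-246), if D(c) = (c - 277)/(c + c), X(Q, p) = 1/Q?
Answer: 2355872963/23862 ≈ 98729.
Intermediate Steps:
D(c) = (-277 + c)/(2*c) (D(c) = (-277 + c)/((2*c)) = (-277 + c)*(1/(2*c)) = (-277 + c)/(2*c))
(98728 + X(388, 575)) + D(-246) = (98728 + 1/388) + (½)*(-277 - 246)/(-246) = (98728 + 1/388) + (½)*(-1/246)*(-523) = 38306465/388 + 523/492 = 2355872963/23862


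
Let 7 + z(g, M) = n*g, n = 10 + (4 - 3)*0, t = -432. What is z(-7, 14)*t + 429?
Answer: 33693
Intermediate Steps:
n = 10 (n = 10 + 1*0 = 10 + 0 = 10)
z(g, M) = -7 + 10*g
z(-7, 14)*t + 429 = (-7 + 10*(-7))*(-432) + 429 = (-7 - 70)*(-432) + 429 = -77*(-432) + 429 = 33264 + 429 = 33693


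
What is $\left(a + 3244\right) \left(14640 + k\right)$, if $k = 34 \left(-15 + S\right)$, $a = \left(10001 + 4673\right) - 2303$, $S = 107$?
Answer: $277447320$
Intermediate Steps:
$a = 12371$ ($a = 14674 - 2303 = 12371$)
$k = 3128$ ($k = 34 \left(-15 + 107\right) = 34 \cdot 92 = 3128$)
$\left(a + 3244\right) \left(14640 + k\right) = \left(12371 + 3244\right) \left(14640 + 3128\right) = 15615 \cdot 17768 = 277447320$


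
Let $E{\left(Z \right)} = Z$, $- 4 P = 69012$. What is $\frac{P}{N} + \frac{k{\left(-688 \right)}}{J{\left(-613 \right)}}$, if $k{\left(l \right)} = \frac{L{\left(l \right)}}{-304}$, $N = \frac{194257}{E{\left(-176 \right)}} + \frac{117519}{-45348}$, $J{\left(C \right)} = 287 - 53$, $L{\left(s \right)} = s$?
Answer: $\frac{17016555025399}{1090486447830} \approx 15.605$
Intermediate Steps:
$J{\left(C \right)} = 234$ ($J{\left(C \right)} = 287 - 53 = 234$)
$P = -17253$ ($P = \left(- \frac{1}{4}\right) 69012 = -17253$)
$N = - \frac{735820815}{665104}$ ($N = \frac{194257}{-176} + \frac{117519}{-45348} = 194257 \left(- \frac{1}{176}\right) + 117519 \left(- \frac{1}{45348}\right) = - \frac{194257}{176} - \frac{39173}{15116} = - \frac{735820815}{665104} \approx -1106.3$)
$k{\left(l \right)} = - \frac{l}{304}$ ($k{\left(l \right)} = \frac{l}{-304} = l \left(- \frac{1}{304}\right) = - \frac{l}{304}$)
$\frac{P}{N} + \frac{k{\left(-688 \right)}}{J{\left(-613 \right)}} = - \frac{17253}{- \frac{735820815}{665104}} + \frac{\left(- \frac{1}{304}\right) \left(-688\right)}{234} = \left(-17253\right) \left(- \frac{665104}{735820815}\right) + \frac{43}{19} \cdot \frac{1}{234} = \frac{3825013104}{245273605} + \frac{43}{4446} = \frac{17016555025399}{1090486447830}$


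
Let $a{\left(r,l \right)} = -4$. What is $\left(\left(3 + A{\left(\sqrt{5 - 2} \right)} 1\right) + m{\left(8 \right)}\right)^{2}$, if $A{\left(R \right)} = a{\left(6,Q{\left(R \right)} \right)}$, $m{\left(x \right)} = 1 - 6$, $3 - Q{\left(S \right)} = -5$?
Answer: $36$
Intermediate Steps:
$Q{\left(S \right)} = 8$ ($Q{\left(S \right)} = 3 - -5 = 3 + 5 = 8$)
$m{\left(x \right)} = -5$ ($m{\left(x \right)} = 1 - 6 = -5$)
$A{\left(R \right)} = -4$
$\left(\left(3 + A{\left(\sqrt{5 - 2} \right)} 1\right) + m{\left(8 \right)}\right)^{2} = \left(\left(3 - 4\right) - 5\right)^{2} = \left(-1 - 5\right)^{2} = \left(-6\right)^{2} = 36$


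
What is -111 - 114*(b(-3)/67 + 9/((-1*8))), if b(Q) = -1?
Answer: 5079/268 ≈ 18.951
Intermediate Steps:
-111 - 114*(b(-3)/67 + 9/((-1*8))) = -111 - 114*(-1/67 + 9/((-1*8))) = -111 - 114*(-1*1/67 + 9/(-8)) = -111 - 114*(-1/67 + 9*(-1/8)) = -111 - 114*(-1/67 - 9/8) = -111 - 114*(-611/536) = -111 + 34827/268 = 5079/268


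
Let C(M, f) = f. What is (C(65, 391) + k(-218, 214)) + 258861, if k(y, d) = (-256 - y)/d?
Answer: 27739945/107 ≈ 2.5925e+5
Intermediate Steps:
k(y, d) = (-256 - y)/d
(C(65, 391) + k(-218, 214)) + 258861 = (391 + (-256 - 1*(-218))/214) + 258861 = (391 + (-256 + 218)/214) + 258861 = (391 + (1/214)*(-38)) + 258861 = (391 - 19/107) + 258861 = 41818/107 + 258861 = 27739945/107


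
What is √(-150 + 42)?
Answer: 6*I*√3 ≈ 10.392*I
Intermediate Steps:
√(-150 + 42) = √(-108) = 6*I*√3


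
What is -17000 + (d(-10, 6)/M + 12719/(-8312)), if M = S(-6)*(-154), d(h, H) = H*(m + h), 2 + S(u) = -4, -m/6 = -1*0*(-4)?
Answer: -10881428923/640024 ≈ -17002.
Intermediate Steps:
m = 0 (m = -6*(-1*0)*(-4) = -0*(-4) = -6*0 = 0)
S(u) = -6 (S(u) = -2 - 4 = -6)
d(h, H) = H*h (d(h, H) = H*(0 + h) = H*h)
M = 924 (M = -6*(-154) = 924)
-17000 + (d(-10, 6)/M + 12719/(-8312)) = -17000 + ((6*(-10))/924 + 12719/(-8312)) = -17000 + (-60*1/924 + 12719*(-1/8312)) = -17000 + (-5/77 - 12719/8312) = -17000 - 1020923/640024 = -10881428923/640024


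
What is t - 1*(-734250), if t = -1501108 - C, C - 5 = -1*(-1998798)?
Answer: -2765661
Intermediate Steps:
C = 1998803 (C = 5 - 1*(-1998798) = 5 + 1998798 = 1998803)
t = -3499911 (t = -1501108 - 1*1998803 = -1501108 - 1998803 = -3499911)
t - 1*(-734250) = -3499911 - 1*(-734250) = -3499911 + 734250 = -2765661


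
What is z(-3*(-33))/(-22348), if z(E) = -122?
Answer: 61/11174 ≈ 0.0054591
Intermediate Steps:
z(-3*(-33))/(-22348) = -122/(-22348) = -122*(-1/22348) = 61/11174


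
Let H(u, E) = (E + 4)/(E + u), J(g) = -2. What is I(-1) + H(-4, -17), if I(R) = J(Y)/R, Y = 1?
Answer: 55/21 ≈ 2.6190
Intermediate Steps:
H(u, E) = (4 + E)/(E + u)
I(R) = -2/R
I(-1) + H(-4, -17) = -2/(-1) + (4 - 17)/(-17 - 4) = -2*(-1) - 13/(-21) = 2 - 1/21*(-13) = 2 + 13/21 = 55/21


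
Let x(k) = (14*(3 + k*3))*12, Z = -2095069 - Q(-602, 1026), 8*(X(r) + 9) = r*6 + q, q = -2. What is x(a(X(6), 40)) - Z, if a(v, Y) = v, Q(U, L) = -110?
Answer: 2093069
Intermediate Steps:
X(r) = -37/4 + 3*r/4 (X(r) = -9 + (r*6 - 2)/8 = -9 + (6*r - 2)/8 = -9 + (-2 + 6*r)/8 = -9 + (-¼ + 3*r/4) = -37/4 + 3*r/4)
Z = -2094959 (Z = -2095069 - 1*(-110) = -2095069 + 110 = -2094959)
x(k) = 504 + 504*k (x(k) = (14*(3 + 3*k))*12 = (42 + 42*k)*12 = 504 + 504*k)
x(a(X(6), 40)) - Z = (504 + 504*(-37/4 + (¾)*6)) - 1*(-2094959) = (504 + 504*(-37/4 + 9/2)) + 2094959 = (504 + 504*(-19/4)) + 2094959 = (504 - 2394) + 2094959 = -1890 + 2094959 = 2093069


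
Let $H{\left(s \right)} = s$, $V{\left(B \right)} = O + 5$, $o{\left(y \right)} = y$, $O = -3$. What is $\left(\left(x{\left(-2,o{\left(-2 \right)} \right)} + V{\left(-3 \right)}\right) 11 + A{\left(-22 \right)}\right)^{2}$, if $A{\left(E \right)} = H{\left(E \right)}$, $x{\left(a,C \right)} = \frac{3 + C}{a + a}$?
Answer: $\frac{121}{16} \approx 7.5625$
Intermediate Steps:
$V{\left(B \right)} = 2$ ($V{\left(B \right)} = -3 + 5 = 2$)
$x{\left(a,C \right)} = \frac{3 + C}{2 a}$
$A{\left(E \right)} = E$
$\left(\left(x{\left(-2,o{\left(-2 \right)} \right)} + V{\left(-3 \right)}\right) 11 + A{\left(-22 \right)}\right)^{2} = \left(\left(\frac{3 - 2}{2 \left(-2\right)} + 2\right) 11 - 22\right)^{2} = \left(\left(\frac{1}{2} \left(- \frac{1}{2}\right) 1 + 2\right) 11 - 22\right)^{2} = \left(\left(- \frac{1}{4} + 2\right) 11 - 22\right)^{2} = \left(\frac{7}{4} \cdot 11 - 22\right)^{2} = \left(\frac{77}{4} - 22\right)^{2} = \left(- \frac{11}{4}\right)^{2} = \frac{121}{16}$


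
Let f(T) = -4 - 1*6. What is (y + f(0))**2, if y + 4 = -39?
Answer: 2809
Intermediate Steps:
y = -43 (y = -4 - 39 = -43)
f(T) = -10 (f(T) = -4 - 6 = -10)
(y + f(0))**2 = (-43 - 10)**2 = (-53)**2 = 2809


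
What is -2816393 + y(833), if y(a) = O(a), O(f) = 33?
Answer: -2816360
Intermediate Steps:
y(a) = 33
-2816393 + y(833) = -2816393 + 33 = -2816360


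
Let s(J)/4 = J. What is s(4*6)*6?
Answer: 576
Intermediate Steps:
s(J) = 4*J
s(4*6)*6 = (4*(4*6))*6 = (4*24)*6 = 96*6 = 576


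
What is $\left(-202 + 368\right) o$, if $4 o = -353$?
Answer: $- \frac{29299}{2} \approx -14650.0$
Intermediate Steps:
$o = - \frac{353}{4}$ ($o = \frac{1}{4} \left(-353\right) = - \frac{353}{4} \approx -88.25$)
$\left(-202 + 368\right) o = \left(-202 + 368\right) \left(- \frac{353}{4}\right) = 166 \left(- \frac{353}{4}\right) = - \frac{29299}{2}$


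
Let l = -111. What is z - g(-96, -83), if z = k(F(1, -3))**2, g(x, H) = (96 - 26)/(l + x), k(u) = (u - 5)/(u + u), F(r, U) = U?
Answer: 146/69 ≈ 2.1159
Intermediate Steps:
k(u) = (-5 + u)/(2*u) (k(u) = (-5 + u)/((2*u)) = (-5 + u)*(1/(2*u)) = (-5 + u)/(2*u))
g(x, H) = 70/(-111 + x) (g(x, H) = (96 - 26)/(-111 + x) = 70/(-111 + x))
z = 16/9 (z = ((1/2)*(-5 - 3)/(-3))**2 = ((1/2)*(-1/3)*(-8))**2 = (4/3)**2 = 16/9 ≈ 1.7778)
z - g(-96, -83) = 16/9 - 70/(-111 - 96) = 16/9 - 70/(-207) = 16/9 - 70*(-1)/207 = 16/9 - 1*(-70/207) = 16/9 + 70/207 = 146/69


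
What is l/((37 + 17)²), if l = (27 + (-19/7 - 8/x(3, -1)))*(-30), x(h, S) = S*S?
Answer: -95/567 ≈ -0.16755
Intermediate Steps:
x(h, S) = S²
l = -3420/7 (l = (27 + (-19/7 - 8/((-1)²)))*(-30) = (27 + (-19*⅐ - 8/1))*(-30) = (27 + (-19/7 - 8*1))*(-30) = (27 + (-19/7 - 8))*(-30) = (27 - 75/7)*(-30) = (114/7)*(-30) = -3420/7 ≈ -488.57)
l/((37 + 17)²) = -3420/(7*(37 + 17)²) = -3420/(7*(54²)) = -3420/7/2916 = -3420/7*1/2916 = -95/567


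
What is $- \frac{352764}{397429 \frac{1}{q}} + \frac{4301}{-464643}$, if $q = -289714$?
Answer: $\frac{47486823967287799}{184662602847} \approx 2.5715 \cdot 10^{5}$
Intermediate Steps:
$- \frac{352764}{397429 \frac{1}{q}} + \frac{4301}{-464643} = - \frac{352764}{397429 \frac{1}{-289714}} + \frac{4301}{-464643} = - \frac{352764}{397429 \left(- \frac{1}{289714}\right)} + 4301 \left(- \frac{1}{464643}\right) = - \frac{352764}{- \frac{397429}{289714}} - \frac{4301}{464643} = \left(-352764\right) \left(- \frac{289714}{397429}\right) - \frac{4301}{464643} = \frac{102200669496}{397429} - \frac{4301}{464643} = \frac{47486823967287799}{184662602847}$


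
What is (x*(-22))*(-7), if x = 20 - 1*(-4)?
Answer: 3696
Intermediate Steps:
x = 24 (x = 20 + 4 = 24)
(x*(-22))*(-7) = (24*(-22))*(-7) = -528*(-7) = 3696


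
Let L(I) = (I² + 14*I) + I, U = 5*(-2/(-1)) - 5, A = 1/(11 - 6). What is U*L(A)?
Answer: 76/5 ≈ 15.200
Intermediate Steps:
A = ⅕ (A = 1/5 = ⅕ ≈ 0.20000)
U = 5 (U = 5*(-2*(-1)) - 5 = 5*2 - 5 = 10 - 5 = 5)
L(I) = I² + 15*I
U*L(A) = 5*((15 + ⅕)/5) = 5*((⅕)*(76/5)) = 5*(76/25) = 76/5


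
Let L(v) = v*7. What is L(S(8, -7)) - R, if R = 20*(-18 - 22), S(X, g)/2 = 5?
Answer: 870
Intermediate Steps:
S(X, g) = 10 (S(X, g) = 2*5 = 10)
R = -800 (R = 20*(-40) = -800)
L(v) = 7*v
L(S(8, -7)) - R = 7*10 - 1*(-800) = 70 + 800 = 870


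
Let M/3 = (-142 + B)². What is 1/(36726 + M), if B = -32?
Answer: 1/127554 ≈ 7.8398e-6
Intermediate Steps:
M = 90828 (M = 3*(-142 - 32)² = 3*(-174)² = 3*30276 = 90828)
1/(36726 + M) = 1/(36726 + 90828) = 1/127554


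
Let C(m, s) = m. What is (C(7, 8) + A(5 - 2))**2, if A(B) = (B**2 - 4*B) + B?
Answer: 49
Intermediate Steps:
A(B) = B**2 - 3*B
(C(7, 8) + A(5 - 2))**2 = (7 + (5 - 2)*(-3 + (5 - 2)))**2 = (7 + 3*(-3 + 3))**2 = (7 + 3*0)**2 = (7 + 0)**2 = 7**2 = 49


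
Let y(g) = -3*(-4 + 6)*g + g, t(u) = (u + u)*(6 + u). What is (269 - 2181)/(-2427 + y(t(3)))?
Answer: 1912/2697 ≈ 0.70894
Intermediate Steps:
t(u) = 2*u*(6 + u) (t(u) = (2*u)*(6 + u) = 2*u*(6 + u))
y(g) = -5*g (y(g) = -6*g + g = -5*g)
(269 - 2181)/(-2427 + y(t(3))) = (269 - 2181)/(-2427 - 10*3*(6 + 3)) = -1912/(-2427 - 10*3*9) = -1912/(-2427 - 5*54) = -1912/(-2427 - 270) = -1912/(-2697) = -1912*(-1/2697) = 1912/2697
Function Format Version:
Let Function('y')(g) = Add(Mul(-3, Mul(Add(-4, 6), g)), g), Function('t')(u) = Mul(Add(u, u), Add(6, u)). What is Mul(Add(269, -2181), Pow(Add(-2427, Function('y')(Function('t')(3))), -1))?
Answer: Rational(1912, 2697) ≈ 0.70894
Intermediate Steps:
Function('t')(u) = Mul(2, u, Add(6, u)) (Function('t')(u) = Mul(Mul(2, u), Add(6, u)) = Mul(2, u, Add(6, u)))
Function('y')(g) = Mul(-5, g) (Function('y')(g) = Add(Mul(-3, Mul(2, g)), g) = Add(Mul(-6, g), g) = Mul(-5, g))
Mul(Add(269, -2181), Pow(Add(-2427, Function('y')(Function('t')(3))), -1)) = Mul(Add(269, -2181), Pow(Add(-2427, Mul(-5, Mul(2, 3, Add(6, 3)))), -1)) = Mul(-1912, Pow(Add(-2427, Mul(-5, Mul(2, 3, 9))), -1)) = Mul(-1912, Pow(Add(-2427, Mul(-5, 54)), -1)) = Mul(-1912, Pow(Add(-2427, -270), -1)) = Mul(-1912, Pow(-2697, -1)) = Mul(-1912, Rational(-1, 2697)) = Rational(1912, 2697)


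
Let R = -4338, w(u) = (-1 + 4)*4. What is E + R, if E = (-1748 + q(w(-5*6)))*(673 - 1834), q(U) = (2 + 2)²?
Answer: 2006514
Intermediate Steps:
w(u) = 12 (w(u) = 3*4 = 12)
q(U) = 16 (q(U) = 4² = 16)
E = 2010852 (E = (-1748 + 16)*(673 - 1834) = -1732*(-1161) = 2010852)
E + R = 2010852 - 4338 = 2006514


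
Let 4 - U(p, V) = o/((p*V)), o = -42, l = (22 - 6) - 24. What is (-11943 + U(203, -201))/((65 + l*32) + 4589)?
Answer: -7732493/2848438 ≈ -2.7146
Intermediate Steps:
l = -8 (l = 16 - 24 = -8)
U(p, V) = 4 + 42/(V*p) (U(p, V) = 4 - (-42)/(p*V) = 4 - (-42)/(V*p) = 4 + 42/(V*p))
(-11943 + U(203, -201))/((65 + l*32) + 4589) = (-11943 + (4 + 42/(-201*203)))/((65 - 8*32) + 4589) = (-11943 + (4 + 42*(-1/201)*(1/203)))/((65 - 256) + 4589) = (-11943 + (4 - 2/1943))/(-191 + 4589) = (-11943 + 7770/1943)/4398 = -23197479/1943*1/4398 = -7732493/2848438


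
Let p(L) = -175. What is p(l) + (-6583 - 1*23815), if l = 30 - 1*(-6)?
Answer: -30573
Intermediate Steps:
l = 36 (l = 30 + 6 = 36)
p(l) + (-6583 - 1*23815) = -175 + (-6583 - 1*23815) = -175 + (-6583 - 23815) = -175 - 30398 = -30573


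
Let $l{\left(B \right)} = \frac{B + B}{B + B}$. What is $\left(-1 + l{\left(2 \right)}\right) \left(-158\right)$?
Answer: $0$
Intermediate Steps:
$l{\left(B \right)} = 1$ ($l{\left(B \right)} = \frac{2 B}{2 B} = 2 B \frac{1}{2 B} = 1$)
$\left(-1 + l{\left(2 \right)}\right) \left(-158\right) = \left(-1 + 1\right) \left(-158\right) = 0 \left(-158\right) = 0$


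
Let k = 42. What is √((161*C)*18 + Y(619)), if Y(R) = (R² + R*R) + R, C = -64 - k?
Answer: √459753 ≈ 678.05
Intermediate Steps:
C = -106 (C = -64 - 1*42 = -64 - 42 = -106)
Y(R) = R + 2*R² (Y(R) = (R² + R²) + R = 2*R² + R = R + 2*R²)
√((161*C)*18 + Y(619)) = √((161*(-106))*18 + 619*(1 + 2*619)) = √(-17066*18 + 619*(1 + 1238)) = √(-307188 + 619*1239) = √(-307188 + 766941) = √459753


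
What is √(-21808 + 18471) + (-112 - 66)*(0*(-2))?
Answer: I*√3337 ≈ 57.767*I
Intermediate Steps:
√(-21808 + 18471) + (-112 - 66)*(0*(-2)) = √(-3337) - 178*0 = I*√3337 + 0 = I*√3337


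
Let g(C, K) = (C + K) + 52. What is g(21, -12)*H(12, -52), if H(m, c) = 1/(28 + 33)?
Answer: 1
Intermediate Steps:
H(m, c) = 1/61
g(C, K) = 52 + C + K
g(21, -12)*H(12, -52) = (52 + 21 - 12)*(1/61) = 61*(1/61) = 1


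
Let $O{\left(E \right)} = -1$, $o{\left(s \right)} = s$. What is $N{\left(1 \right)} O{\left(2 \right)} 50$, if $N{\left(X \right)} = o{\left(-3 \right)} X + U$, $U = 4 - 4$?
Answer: $150$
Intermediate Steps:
$U = 0$
$N{\left(X \right)} = - 3 X$ ($N{\left(X \right)} = - 3 X + 0 = - 3 X$)
$N{\left(1 \right)} O{\left(2 \right)} 50 = \left(-3\right) 1 \left(\left(-1\right) 50\right) = \left(-3\right) \left(-50\right) = 150$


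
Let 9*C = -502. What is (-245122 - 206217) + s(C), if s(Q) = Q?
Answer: -4062553/9 ≈ -4.5140e+5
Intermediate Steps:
C = -502/9 (C = (1/9)*(-502) = -502/9 ≈ -55.778)
(-245122 - 206217) + s(C) = (-245122 - 206217) - 502/9 = -451339 - 502/9 = -4062553/9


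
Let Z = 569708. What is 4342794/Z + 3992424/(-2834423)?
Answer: 5017399652835/807396729242 ≈ 6.2143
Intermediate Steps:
4342794/Z + 3992424/(-2834423) = 4342794/569708 + 3992424/(-2834423) = 4342794*(1/569708) + 3992424*(-1/2834423) = 2171397/284854 - 3992424/2834423 = 5017399652835/807396729242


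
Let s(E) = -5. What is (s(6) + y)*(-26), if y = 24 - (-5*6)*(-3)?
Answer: 1846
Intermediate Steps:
y = -66 (y = 24 - (-30)*(-3) = 24 - 1*90 = 24 - 90 = -66)
(s(6) + y)*(-26) = (-5 - 66)*(-26) = -71*(-26) = 1846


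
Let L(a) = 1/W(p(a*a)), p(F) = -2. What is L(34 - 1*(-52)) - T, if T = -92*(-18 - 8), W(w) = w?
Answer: -4785/2 ≈ -2392.5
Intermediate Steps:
L(a) = -1/2 (L(a) = 1/(-2) = -1/2)
T = 2392 (T = -92*(-26) = 2392)
L(34 - 1*(-52)) - T = -1/2 - 1*2392 = -1/2 - 2392 = -4785/2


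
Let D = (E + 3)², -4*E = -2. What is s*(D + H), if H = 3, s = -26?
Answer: -793/2 ≈ -396.50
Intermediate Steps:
E = ½ (E = -¼*(-2) = ½ ≈ 0.50000)
D = 49/4 (D = (½ + 3)² = (7/2)² = 49/4 ≈ 12.250)
s*(D + H) = -26*(49/4 + 3) = -26*61/4 = -793/2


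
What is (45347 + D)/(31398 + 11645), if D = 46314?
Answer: 91661/43043 ≈ 2.1295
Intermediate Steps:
(45347 + D)/(31398 + 11645) = (45347 + 46314)/(31398 + 11645) = 91661/43043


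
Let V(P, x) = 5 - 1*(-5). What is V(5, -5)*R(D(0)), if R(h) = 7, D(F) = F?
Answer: 70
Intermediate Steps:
V(P, x) = 10 (V(P, x) = 5 + 5 = 10)
V(5, -5)*R(D(0)) = 10*7 = 70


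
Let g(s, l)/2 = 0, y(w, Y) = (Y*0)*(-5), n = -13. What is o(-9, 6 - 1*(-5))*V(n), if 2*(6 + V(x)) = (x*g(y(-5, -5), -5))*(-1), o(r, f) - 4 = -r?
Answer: -78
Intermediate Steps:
y(w, Y) = 0 (y(w, Y) = 0*(-5) = 0)
o(r, f) = 4 - r
g(s, l) = 0 (g(s, l) = 2*0 = 0)
V(x) = -6 (V(x) = -6 + ((x*0)*(-1))/2 = -6 + (0*(-1))/2 = -6 + (½)*0 = -6 + 0 = -6)
o(-9, 6 - 1*(-5))*V(n) = (4 - 1*(-9))*(-6) = (4 + 9)*(-6) = 13*(-6) = -78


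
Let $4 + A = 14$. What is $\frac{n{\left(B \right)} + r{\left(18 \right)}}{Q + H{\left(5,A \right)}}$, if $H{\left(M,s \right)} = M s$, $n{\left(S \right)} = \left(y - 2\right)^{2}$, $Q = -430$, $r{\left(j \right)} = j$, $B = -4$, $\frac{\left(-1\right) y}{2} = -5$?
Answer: $- \frac{41}{190} \approx -0.21579$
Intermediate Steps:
$y = 10$ ($y = \left(-2\right) \left(-5\right) = 10$)
$A = 10$ ($A = -4 + 14 = 10$)
$n{\left(S \right)} = 64$ ($n{\left(S \right)} = \left(10 - 2\right)^{2} = 8^{2} = 64$)
$\frac{n{\left(B \right)} + r{\left(18 \right)}}{Q + H{\left(5,A \right)}} = \frac{64 + 18}{-430 + 5 \cdot 10} = \frac{82}{-430 + 50} = \frac{82}{-380} = 82 \left(- \frac{1}{380}\right) = - \frac{41}{190}$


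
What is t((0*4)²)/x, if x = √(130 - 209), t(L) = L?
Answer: 0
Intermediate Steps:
x = I*√79 (x = √(-79) = I*√79 ≈ 8.8882*I)
t((0*4)²)/x = (0*4)²/((I*√79)) = 0²*(-I*√79/79) = 0*(-I*√79/79) = 0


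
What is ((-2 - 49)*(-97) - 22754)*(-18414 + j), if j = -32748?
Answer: 911041734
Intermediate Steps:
((-2 - 49)*(-97) - 22754)*(-18414 + j) = ((-2 - 49)*(-97) - 22754)*(-18414 - 32748) = (-51*(-97) - 22754)*(-51162) = (4947 - 22754)*(-51162) = -17807*(-51162) = 911041734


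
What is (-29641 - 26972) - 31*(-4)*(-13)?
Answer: -58225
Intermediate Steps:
(-29641 - 26972) - 31*(-4)*(-13) = -56613 + 124*(-13) = -56613 - 1612 = -58225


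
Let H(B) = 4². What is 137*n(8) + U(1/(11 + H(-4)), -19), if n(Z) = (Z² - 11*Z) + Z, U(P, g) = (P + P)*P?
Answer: -1597966/729 ≈ -2192.0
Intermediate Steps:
H(B) = 16
U(P, g) = 2*P² (U(P, g) = (2*P)*P = 2*P²)
n(Z) = Z² - 10*Z
137*n(8) + U(1/(11 + H(-4)), -19) = 137*(8*(-10 + 8)) + 2*(1/(11 + 16))² = 137*(8*(-2)) + 2*(1/27)² = 137*(-16) + 2*(1/27)² = -2192 + 2*(1/729) = -2192 + 2/729 = -1597966/729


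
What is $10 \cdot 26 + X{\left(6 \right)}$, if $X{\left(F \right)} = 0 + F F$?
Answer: $296$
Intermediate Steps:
$X{\left(F \right)} = F^{2}$ ($X{\left(F \right)} = 0 + F^{2} = F^{2}$)
$10 \cdot 26 + X{\left(6 \right)} = 10 \cdot 26 + 6^{2} = 260 + 36 = 296$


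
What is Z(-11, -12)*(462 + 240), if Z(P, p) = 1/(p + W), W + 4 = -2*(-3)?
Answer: -351/5 ≈ -70.200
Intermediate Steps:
W = 2 (W = -4 - 2*(-3) = -4 + 6 = 2)
Z(P, p) = 1/(2 + p) (Z(P, p) = 1/(p + 2) = 1/(2 + p))
Z(-11, -12)*(462 + 240) = (462 + 240)/(2 - 12) = 702/(-10) = -⅒*702 = -351/5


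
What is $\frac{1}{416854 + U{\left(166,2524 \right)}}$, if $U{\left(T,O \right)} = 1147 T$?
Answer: $\frac{1}{607256} \approx 1.6468 \cdot 10^{-6}$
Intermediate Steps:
$\frac{1}{416854 + U{\left(166,2524 \right)}} = \frac{1}{416854 + 1147 \cdot 166} = \frac{1}{416854 + 190402} = \frac{1}{607256}$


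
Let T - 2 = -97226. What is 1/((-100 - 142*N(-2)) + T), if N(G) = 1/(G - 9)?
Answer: -11/1070422 ≈ -1.0276e-5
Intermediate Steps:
T = -97224 (T = 2 - 97226 = -97224)
N(G) = 1/(-9 + G)
1/((-100 - 142*N(-2)) + T) = 1/((-100 - 142/(-9 - 2)) - 97224) = 1/((-100 - 142/(-11)) - 97224) = 1/((-100 - 142*(-1/11)) - 97224) = 1/((-100 + 142/11) - 97224) = 1/(-958/11 - 97224) = 1/(-1070422/11) = -11/1070422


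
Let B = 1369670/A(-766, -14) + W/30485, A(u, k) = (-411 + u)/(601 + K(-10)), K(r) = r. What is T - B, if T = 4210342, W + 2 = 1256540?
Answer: 175745994214214/35880845 ≈ 4.8980e+6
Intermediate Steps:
W = 1256538 (W = -2 + 1256540 = 1256538)
A(u, k) = -137/197 + u/591 (A(u, k) = (-411 + u)/(601 - 10) = (-411 + u)/591 = (-411 + u)*(1/591) = -137/197 + u/591)
B = -24675365515224/35880845 (B = 1369670/(-137/197 + (1/591)*(-766)) + 1256538/30485 = 1369670/(-137/197 - 766/591) + 1256538*(1/30485) = 1369670/(-1177/591) + 1256538/30485 = 1369670*(-591/1177) + 1256538/30485 = -809474970/1177 + 1256538/30485 = -24675365515224/35880845 ≈ -6.8770e+5)
T - B = 4210342 - 1*(-24675365515224/35880845) = 4210342 + 24675365515224/35880845 = 175745994214214/35880845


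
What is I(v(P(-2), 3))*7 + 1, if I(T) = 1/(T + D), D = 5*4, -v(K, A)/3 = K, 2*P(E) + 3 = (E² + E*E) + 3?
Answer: 15/8 ≈ 1.8750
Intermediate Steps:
P(E) = E² (P(E) = -3/2 + ((E² + E*E) + 3)/2 = -3/2 + ((E² + E²) + 3)/2 = -3/2 + (2*E² + 3)/2 = -3/2 + (3 + 2*E²)/2 = -3/2 + (3/2 + E²) = E²)
v(K, A) = -3*K
D = 20
I(T) = 1/(20 + T) (I(T) = 1/(T + 20) = 1/(20 + T))
I(v(P(-2), 3))*7 + 1 = 7/(20 - 3*(-2)²) + 1 = 7/(20 - 3*4) + 1 = 7/(20 - 12) + 1 = 7/8 + 1 = 15/8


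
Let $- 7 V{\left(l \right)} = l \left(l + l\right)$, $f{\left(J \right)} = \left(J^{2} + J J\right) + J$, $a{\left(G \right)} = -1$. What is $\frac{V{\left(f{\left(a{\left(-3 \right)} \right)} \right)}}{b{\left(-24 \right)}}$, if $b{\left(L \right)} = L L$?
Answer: $- \frac{1}{2016} \approx -0.00049603$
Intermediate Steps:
$b{\left(L \right)} = L^{2}$
$f{\left(J \right)} = J + 2 J^{2}$ ($f{\left(J \right)} = \left(J^{2} + J^{2}\right) + J = 2 J^{2} + J = J + 2 J^{2}$)
$V{\left(l \right)} = - \frac{2 l^{2}}{7}$ ($V{\left(l \right)} = - \frac{l \left(l + l\right)}{7} = - \frac{l 2 l}{7} = - \frac{2 l^{2}}{7}$)
$\frac{V{\left(f{\left(a{\left(-3 \right)} \right)} \right)}}{b{\left(-24 \right)}} = \frac{\left(- \frac{2}{7}\right) \left(- (1 + 2 \left(-1\right))\right)^{2}}{\left(-24\right)^{2}} = \frac{\left(- \frac{2}{7}\right) \left(- (1 - 2)\right)^{2}}{576} = \frac{\left(- \frac{2}{7}\right) \left(\left(-1\right) \left(-1\right)\right)^{2}}{576} = \frac{\left(- \frac{2}{7}\right) 1^{2}}{576} = \frac{\left(- \frac{2}{7}\right) 1}{576} = \frac{1}{576} \left(- \frac{2}{7}\right) = - \frac{1}{2016}$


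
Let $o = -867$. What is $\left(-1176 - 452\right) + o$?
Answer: $-2495$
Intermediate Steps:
$\left(-1176 - 452\right) + o = \left(-1176 - 452\right) - 867 = -1628 - 867 = -2495$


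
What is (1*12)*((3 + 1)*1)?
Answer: 48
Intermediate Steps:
(1*12)*((3 + 1)*1) = 12*(4*1) = 12*4 = 48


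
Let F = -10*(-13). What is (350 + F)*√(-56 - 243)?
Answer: 480*I*√299 ≈ 8300.0*I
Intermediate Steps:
F = 130
(350 + F)*√(-56 - 243) = (350 + 130)*√(-56 - 243) = 480*√(-299) = 480*(I*√299) = 480*I*√299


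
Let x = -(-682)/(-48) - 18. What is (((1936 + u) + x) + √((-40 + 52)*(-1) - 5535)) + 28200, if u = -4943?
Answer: 603859/24 + 43*I*√3 ≈ 25161.0 + 74.478*I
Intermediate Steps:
x = -773/24 (x = -(-682)*(-1)/48 - 18 = -31*11/24 - 18 = -341/24 - 18 = -773/24 ≈ -32.208)
(((1936 + u) + x) + √((-40 + 52)*(-1) - 5535)) + 28200 = (((1936 - 4943) - 773/24) + √((-40 + 52)*(-1) - 5535)) + 28200 = ((-3007 - 773/24) + √(12*(-1) - 5535)) + 28200 = (-72941/24 + √(-12 - 5535)) + 28200 = (-72941/24 + √(-5547)) + 28200 = (-72941/24 + 43*I*√3) + 28200 = 603859/24 + 43*I*√3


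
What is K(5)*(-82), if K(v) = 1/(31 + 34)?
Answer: -82/65 ≈ -1.2615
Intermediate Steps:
K(v) = 1/65
K(5)*(-82) = (1/65)*(-82) = -82/65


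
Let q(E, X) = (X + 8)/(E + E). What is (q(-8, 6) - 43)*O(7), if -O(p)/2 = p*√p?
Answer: 2457*√7/4 ≈ 1625.2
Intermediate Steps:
q(E, X) = (8 + X)/(2*E) (q(E, X) = (8 + X)/((2*E)) = (8 + X)*(1/(2*E)) = (8 + X)/(2*E))
O(p) = -2*p^(3/2) (O(p) = -2*p*√p = -2*p^(3/2))
(q(-8, 6) - 43)*O(7) = ((½)*(8 + 6)/(-8) - 43)*(-14*√7) = ((½)*(-⅛)*14 - 43)*(-14*√7) = (-7/8 - 43)*(-14*√7) = -(-2457)*√7/4 = 2457*√7/4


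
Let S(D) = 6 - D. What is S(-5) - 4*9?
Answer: -25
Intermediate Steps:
S(-5) - 4*9 = (6 - 1*(-5)) - 4*9 = (6 + 5) - 36 = 11 - 36 = -25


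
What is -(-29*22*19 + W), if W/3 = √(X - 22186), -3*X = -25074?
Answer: 12122 - 6*I*√3457 ≈ 12122.0 - 352.78*I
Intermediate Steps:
X = 8358 (X = -⅓*(-25074) = 8358)
W = 6*I*√3457 (W = 3*√(8358 - 22186) = 3*√(-13828) = 3*(2*I*√3457) = 6*I*√3457 ≈ 352.78*I)
-(-29*22*19 + W) = -(-29*22*19 + 6*I*√3457) = -(-638*19 + 6*I*√3457) = -(-12122 + 6*I*√3457) = 12122 - 6*I*√3457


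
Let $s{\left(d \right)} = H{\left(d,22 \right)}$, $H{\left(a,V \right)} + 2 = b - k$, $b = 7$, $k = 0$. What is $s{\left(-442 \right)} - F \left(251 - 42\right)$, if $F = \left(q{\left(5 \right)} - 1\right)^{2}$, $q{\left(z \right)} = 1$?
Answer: $5$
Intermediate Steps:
$H{\left(a,V \right)} = 5$ ($H{\left(a,V \right)} = -2 + \left(7 - 0\right) = -2 + \left(7 + 0\right) = -2 + 7 = 5$)
$F = 0$ ($F = \left(1 - 1\right)^{2} = 0^{2} = 0$)
$s{\left(d \right)} = 5$
$s{\left(-442 \right)} - F \left(251 - 42\right) = 5 - 0 \left(251 - 42\right) = 5 - 0 \cdot 209 = 5 - 0 = 5 + 0 = 5$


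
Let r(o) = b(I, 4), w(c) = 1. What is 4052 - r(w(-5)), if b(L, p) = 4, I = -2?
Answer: 4048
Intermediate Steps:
r(o) = 4
4052 - r(w(-5)) = 4052 - 1*4 = 4052 - 4 = 4048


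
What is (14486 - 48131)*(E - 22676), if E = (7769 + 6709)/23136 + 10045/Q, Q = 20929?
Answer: 61567469861057415/80702224 ≈ 7.6290e+8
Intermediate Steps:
E = 89235197/80702224 (E = (7769 + 6709)/23136 + 10045/20929 = 14478*(1/23136) + 10045*(1/20929) = 2413/3856 + 10045/20929 = 89235197/80702224 ≈ 1.1057)
(14486 - 48131)*(E - 22676) = (14486 - 48131)*(89235197/80702224 - 22676) = -33645*(-1829914396227/80702224) = 61567469861057415/80702224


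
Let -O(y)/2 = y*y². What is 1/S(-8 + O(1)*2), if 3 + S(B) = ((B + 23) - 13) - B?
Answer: ⅐ ≈ 0.14286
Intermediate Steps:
O(y) = -2*y³ (O(y) = -2*y*y² = -2*y³)
S(B) = 7 (S(B) = -3 + (((B + 23) - 13) - B) = -3 + (((23 + B) - 13) - B) = -3 + ((10 + B) - B) = -3 + 10 = 7)
1/S(-8 + O(1)*2) = 1/7 = ⅐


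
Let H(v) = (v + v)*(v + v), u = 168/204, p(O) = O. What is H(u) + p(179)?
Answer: 52515/289 ≈ 181.71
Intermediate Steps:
u = 14/17 (u = 168*(1/204) = 14/17 ≈ 0.82353)
H(v) = 4*v² (H(v) = (2*v)*(2*v) = 4*v²)
H(u) + p(179) = 4*(14/17)² + 179 = 4*(196/289) + 179 = 784/289 + 179 = 52515/289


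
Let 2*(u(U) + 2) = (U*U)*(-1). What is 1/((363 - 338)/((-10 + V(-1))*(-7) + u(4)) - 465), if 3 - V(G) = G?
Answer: -32/14855 ≈ -0.0021542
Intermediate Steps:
V(G) = 3 - G
u(U) = -2 - U**2/2 (u(U) = -2 + ((U*U)*(-1))/2 = -2 + (U**2*(-1))/2 = -2 + (-U**2)/2 = -2 - U**2/2)
1/((363 - 338)/((-10 + V(-1))*(-7) + u(4)) - 465) = 1/((363 - 338)/((-10 + (3 - 1*(-1)))*(-7) + (-2 - 1/2*4**2)) - 465) = 1/(25/((-10 + (3 + 1))*(-7) + (-2 - 1/2*16)) - 465) = 1/(25/((-10 + 4)*(-7) + (-2 - 8)) - 465) = 1/(25/(-6*(-7) - 10) - 465) = 1/(25/(42 - 10) - 465) = 1/(25/32 - 465) = 1/(-14855/32) = -32/14855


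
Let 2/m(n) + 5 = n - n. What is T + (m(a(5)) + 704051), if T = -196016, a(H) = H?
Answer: 2540173/5 ≈ 5.0803e+5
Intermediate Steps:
m(n) = -⅖ (m(n) = 2/(-5 + (n - n)) = 2/(-5 + 0) = 2/(-5) = 2*(-⅕) = -⅖)
T + (m(a(5)) + 704051) = -196016 + (-⅖ + 704051) = -196016 + 3520253/5 = 2540173/5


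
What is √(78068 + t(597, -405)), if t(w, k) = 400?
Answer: 2*√19617 ≈ 280.12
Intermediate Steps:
√(78068 + t(597, -405)) = √(78068 + 400) = √78468 = 2*√19617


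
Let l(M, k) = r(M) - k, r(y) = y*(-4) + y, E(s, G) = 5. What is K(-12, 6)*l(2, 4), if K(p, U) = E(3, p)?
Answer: -50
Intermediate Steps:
r(y) = -3*y (r(y) = -4*y + y = -3*y)
K(p, U) = 5
l(M, k) = -k - 3*M (l(M, k) = -3*M - k = -k - 3*M)
K(-12, 6)*l(2, 4) = 5*(-1*4 - 3*2) = 5*(-4 - 6) = 5*(-10) = -50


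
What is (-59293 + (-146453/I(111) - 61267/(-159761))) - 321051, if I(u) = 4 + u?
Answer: -7011266277188/18372515 ≈ -3.8162e+5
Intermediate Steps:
(-59293 + (-146453/I(111) - 61267/(-159761))) - 321051 = (-59293 + (-146453/(4 + 111) - 61267/(-159761))) - 321051 = (-59293 + (-146453/115 - 61267*(-1/159761))) - 321051 = (-59293 + (-146453*1/115 + 61267/159761)) - 321051 = (-59293 + (-146453/115 + 61267/159761)) - 321051 = (-59293 - 23390432028/18372515) - 321051 = -1112751963923/18372515 - 321051 = -7011266277188/18372515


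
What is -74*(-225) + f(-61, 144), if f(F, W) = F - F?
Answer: 16650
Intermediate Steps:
f(F, W) = 0
-74*(-225) + f(-61, 144) = -74*(-225) + 0 = 16650 + 0 = 16650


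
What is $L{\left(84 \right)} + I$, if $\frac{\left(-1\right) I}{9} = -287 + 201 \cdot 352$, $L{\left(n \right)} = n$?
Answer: $-634101$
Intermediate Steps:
$I = -634185$ ($I = - 9 \left(-287 + 201 \cdot 352\right) = - 9 \left(-287 + 70752\right) = \left(-9\right) 70465 = -634185$)
$L{\left(84 \right)} + I = 84 - 634185 = -634101$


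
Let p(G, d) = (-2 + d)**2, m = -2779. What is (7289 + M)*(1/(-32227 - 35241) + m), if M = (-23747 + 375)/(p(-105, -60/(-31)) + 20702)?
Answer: -13592296740905725903/671125313484 ≈ -2.0253e+7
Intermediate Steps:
M = -11230246/9947313 (M = (-23747 + 375)/((-2 - 60/(-31))**2 + 20702) = -23372/((-2 - 60*(-1/31))**2 + 20702) = -23372/((-2 + 60/31)**2 + 20702) = -23372/((-2/31)**2 + 20702) = -23372/(4/961 + 20702) = -23372/19894626/961 = -23372*961/19894626 = -11230246/9947313 ≈ -1.1290)
(7289 + M)*(1/(-32227 - 35241) + m) = (7289 - 11230246/9947313)*(1/(-32227 - 35241) - 2779) = 72494734211*(1/(-67468) - 2779)/9947313 = 72494734211*(-1/67468 - 2779)/9947313 = (72494734211/9947313)*(-187493573/67468) = -13592296740905725903/671125313484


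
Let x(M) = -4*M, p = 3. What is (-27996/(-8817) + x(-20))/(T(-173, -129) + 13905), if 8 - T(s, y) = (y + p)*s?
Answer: -244452/23174015 ≈ -0.010549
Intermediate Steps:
T(s, y) = 8 - s*(3 + y) (T(s, y) = 8 - (y + 3)*s = 8 - (3 + y)*s = 8 - s*(3 + y))
(-27996/(-8817) + x(-20))/(T(-173, -129) + 13905) = (-27996/(-8817) - 4*(-20))/((8 - 3*(-173) - 1*(-173)*(-129)) + 13905) = (-27996*(-1/8817) + 80)/((8 + 519 - 22317) + 13905) = (9332/2939 + 80)/(-21790 + 13905) = (244452/2939)/(-7885) = (244452/2939)*(-1/7885) = -244452/23174015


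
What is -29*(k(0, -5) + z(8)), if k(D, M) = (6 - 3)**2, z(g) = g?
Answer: -493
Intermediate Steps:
k(D, M) = 9 (k(D, M) = 3**2 = 9)
-29*(k(0, -5) + z(8)) = -29*(9 + 8) = -29*17 = -493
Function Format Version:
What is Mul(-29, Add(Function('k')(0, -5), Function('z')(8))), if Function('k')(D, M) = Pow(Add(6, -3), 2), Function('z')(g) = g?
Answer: -493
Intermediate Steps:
Function('k')(D, M) = 9 (Function('k')(D, M) = Pow(3, 2) = 9)
Mul(-29, Add(Function('k')(0, -5), Function('z')(8))) = Mul(-29, Add(9, 8)) = Mul(-29, 17) = -493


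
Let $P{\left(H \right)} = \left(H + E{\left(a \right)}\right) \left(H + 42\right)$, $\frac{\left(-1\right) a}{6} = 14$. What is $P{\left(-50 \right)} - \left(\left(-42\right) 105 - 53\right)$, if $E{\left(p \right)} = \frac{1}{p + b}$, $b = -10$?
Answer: $\frac{228565}{47} \approx 4863.1$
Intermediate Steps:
$a = -84$ ($a = \left(-6\right) 14 = -84$)
$E{\left(p \right)} = \frac{1}{-10 + p}$ ($E{\left(p \right)} = \frac{1}{p - 10} = \frac{1}{-10 + p}$)
$P{\left(H \right)} = \left(42 + H\right) \left(- \frac{1}{94} + H\right)$ ($P{\left(H \right)} = \left(H + \frac{1}{-10 - 84}\right) \left(H + 42\right) = \left(H + \frac{1}{-94}\right) \left(42 + H\right) = \left(H - \frac{1}{94}\right) \left(42 + H\right) = \left(- \frac{1}{94} + H\right) \left(42 + H\right) = \left(42 + H\right) \left(- \frac{1}{94} + H\right)$)
$P{\left(-50 \right)} - \left(\left(-42\right) 105 - 53\right) = \left(- \frac{21}{47} + \left(-50\right)^{2} + \frac{3947}{94} \left(-50\right)\right) - \left(\left(-42\right) 105 - 53\right) = \left(- \frac{21}{47} + 2500 - \frac{98675}{47}\right) - \left(-4410 - 53\right) = \frac{18804}{47} - -4463 = \frac{18804}{47} + 4463 = \frac{228565}{47}$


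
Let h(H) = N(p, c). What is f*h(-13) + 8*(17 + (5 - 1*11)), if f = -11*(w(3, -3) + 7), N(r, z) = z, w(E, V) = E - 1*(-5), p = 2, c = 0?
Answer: 88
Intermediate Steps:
w(E, V) = 5 + E (w(E, V) = E + 5 = 5 + E)
f = -165 (f = -11*((5 + 3) + 7) = -11*(8 + 7) = -11*15 = -165)
h(H) = 0
f*h(-13) + 8*(17 + (5 - 1*11)) = -165*0 + 8*(17 + (5 - 1*11)) = 0 + 8*(17 + (5 - 11)) = 0 + 8*(17 - 6) = 0 + 8*11 = 0 + 88 = 88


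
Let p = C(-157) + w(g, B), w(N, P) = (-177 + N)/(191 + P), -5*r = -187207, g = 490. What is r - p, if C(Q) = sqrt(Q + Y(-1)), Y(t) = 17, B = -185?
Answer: 1121677/30 - 2*I*sqrt(35) ≈ 37389.0 - 11.832*I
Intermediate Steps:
r = 187207/5 (r = -1/5*(-187207) = 187207/5 ≈ 37441.)
C(Q) = sqrt(17 + Q) (C(Q) = sqrt(Q + 17) = sqrt(17 + Q))
w(N, P) = (-177 + N)/(191 + P)
p = 313/6 + 2*I*sqrt(35) (p = sqrt(17 - 157) + (-177 + 490)/(191 - 185) = sqrt(-140) + 313/6 = 2*I*sqrt(35) + (1/6)*313 = 2*I*sqrt(35) + 313/6 = 313/6 + 2*I*sqrt(35) ≈ 52.167 + 11.832*I)
r - p = 187207/5 - (313/6 + 2*I*sqrt(35)) = 187207/5 + (-313/6 - 2*I*sqrt(35)) = 1121677/30 - 2*I*sqrt(35)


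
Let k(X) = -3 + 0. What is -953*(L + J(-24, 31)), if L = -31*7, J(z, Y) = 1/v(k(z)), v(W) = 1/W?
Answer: 209660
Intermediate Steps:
k(X) = -3
J(z, Y) = -3 (J(z, Y) = 1/(1/(-3)) = 1/(-1/3) = -3)
L = -217
-953*(L + J(-24, 31)) = -953*(-217 - 3) = -953*(-220) = 209660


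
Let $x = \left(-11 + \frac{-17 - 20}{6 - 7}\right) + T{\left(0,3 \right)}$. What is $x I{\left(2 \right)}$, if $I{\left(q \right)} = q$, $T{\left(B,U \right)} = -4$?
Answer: $44$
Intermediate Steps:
$x = 22$ ($x = \left(-11 + \frac{-17 - 20}{6 - 7}\right) - 4 = \left(-11 - \frac{37}{-1}\right) - 4 = \left(-11 - -37\right) - 4 = \left(-11 + 37\right) - 4 = 26 - 4 = 22$)
$x I{\left(2 \right)} = 22 \cdot 2 = 44$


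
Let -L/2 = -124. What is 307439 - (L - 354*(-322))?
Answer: 193203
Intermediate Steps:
L = 248 (L = -2*(-124) = 248)
307439 - (L - 354*(-322)) = 307439 - (248 - 354*(-322)) = 307439 - (248 + 113988) = 307439 - 1*114236 = 307439 - 114236 = 193203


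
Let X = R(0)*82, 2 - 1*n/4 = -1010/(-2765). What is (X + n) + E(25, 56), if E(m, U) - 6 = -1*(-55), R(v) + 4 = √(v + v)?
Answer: -144035/553 ≈ -260.46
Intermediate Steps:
n = 3616/553 (n = 8 - (-4040)/(-2765) = 8 - (-4040)*(-1)/2765 = 8 - 4*202/553 = 8 - 808/553 = 3616/553 ≈ 6.5389)
R(v) = -4 + √2*√v (R(v) = -4 + √(v + v) = -4 + √(2*v) = -4 + √2*√v)
E(m, U) = 61 (E(m, U) = 6 - 1*(-55) = 6 + 55 = 61)
X = -328 (X = (-4 + √2*√0)*82 = (-4 + √2*0)*82 = (-4 + 0)*82 = -4*82 = -328)
(X + n) + E(25, 56) = (-328 + 3616/553) + 61 = -177768/553 + 61 = -144035/553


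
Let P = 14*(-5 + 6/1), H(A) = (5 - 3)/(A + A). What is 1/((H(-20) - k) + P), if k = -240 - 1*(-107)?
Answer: 20/2939 ≈ 0.0068050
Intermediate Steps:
k = -133 (k = -240 + 107 = -133)
H(A) = 1/A (H(A) = 2/((2*A)) = 2*(1/(2*A)) = 1/A)
P = 14 (P = 14*(-5 + 6*1) = 14*(-5 + 6) = 14*1 = 14)
1/((H(-20) - k) + P) = 1/((1/(-20) - 1*(-133)) + 14) = 1/((-1/20 + 133) + 14) = 1/(2659/20 + 14) = 1/(2939/20) = 20/2939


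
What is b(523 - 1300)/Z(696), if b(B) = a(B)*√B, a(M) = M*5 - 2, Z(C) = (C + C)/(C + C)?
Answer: -3887*I*√777 ≈ -1.0835e+5*I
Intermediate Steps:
Z(C) = 1 (Z(C) = (2*C)/((2*C)) = (2*C)*(1/(2*C)) = 1)
a(M) = -2 + 5*M (a(M) = 5*M - 2 = -2 + 5*M)
b(B) = √B*(-2 + 5*B) (b(B) = (-2 + 5*B)*√B = √B*(-2 + 5*B))
b(523 - 1300)/Z(696) = (√(523 - 1300)*(-2 + 5*(523 - 1300)))/1 = (√(-777)*(-2 + 5*(-777)))*1 = ((I*√777)*(-2 - 3885))*1 = ((I*√777)*(-3887))*1 = -3887*I*√777*1 = -3887*I*√777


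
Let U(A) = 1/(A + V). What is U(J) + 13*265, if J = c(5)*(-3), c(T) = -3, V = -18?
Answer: 31004/9 ≈ 3444.9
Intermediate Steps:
J = 9 (J = -3*(-3) = 9)
U(A) = 1/(-18 + A) (U(A) = 1/(A - 18) = 1/(-18 + A))
U(J) + 13*265 = 1/(-18 + 9) + 13*265 = 1/(-9) + 3445 = -⅑ + 3445 = 31004/9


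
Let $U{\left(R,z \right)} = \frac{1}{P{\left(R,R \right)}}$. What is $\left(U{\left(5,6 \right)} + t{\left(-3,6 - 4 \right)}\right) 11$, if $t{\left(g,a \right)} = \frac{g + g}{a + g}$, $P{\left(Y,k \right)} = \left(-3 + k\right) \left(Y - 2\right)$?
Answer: $\frac{407}{6} \approx 67.833$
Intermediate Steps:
$P{\left(Y,k \right)} = \left(-3 + k\right) \left(-2 + Y\right)$
$t{\left(g,a \right)} = \frac{2 g}{a + g}$
$U{\left(R,z \right)} = \frac{1}{6 + R^{2} - 5 R}$ ($U{\left(R,z \right)} = \frac{1}{6 - 3 R - 2 R + R R} = \frac{1}{6 - 3 R - 2 R + R^{2}} = \frac{1}{6 + R^{2} - 5 R}$)
$\left(U{\left(5,6 \right)} + t{\left(-3,6 - 4 \right)}\right) 11 = \left(\frac{1}{6 + 5^{2} - 25} + 2 \left(-3\right) \frac{1}{\left(6 - 4\right) - 3}\right) 11 = \left(\frac{1}{6 + 25 - 25} + 2 \left(-3\right) \frac{1}{\left(6 - 4\right) - 3}\right) 11 = \left(\frac{1}{6} + 2 \left(-3\right) \frac{1}{2 - 3}\right) 11 = \left(\frac{1}{6} + 2 \left(-3\right) \frac{1}{-1}\right) 11 = \left(\frac{1}{6} + 2 \left(-3\right) \left(-1\right)\right) 11 = \left(\frac{1}{6} + 6\right) 11 = \frac{37}{6} \cdot 11 = \frac{407}{6}$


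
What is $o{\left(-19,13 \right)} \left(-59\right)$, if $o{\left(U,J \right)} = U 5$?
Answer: $5605$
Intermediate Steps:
$o{\left(U,J \right)} = 5 U$
$o{\left(-19,13 \right)} \left(-59\right) = 5 \left(-19\right) \left(-59\right) = \left(-95\right) \left(-59\right) = 5605$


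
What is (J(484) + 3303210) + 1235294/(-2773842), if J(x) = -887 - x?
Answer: 4579389230072/1386921 ≈ 3.3018e+6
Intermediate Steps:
(J(484) + 3303210) + 1235294/(-2773842) = ((-887 - 1*484) + 3303210) + 1235294/(-2773842) = ((-887 - 484) + 3303210) + 1235294*(-1/2773842) = (-1371 + 3303210) - 617647/1386921 = 3301839 - 617647/1386921 = 4579389230072/1386921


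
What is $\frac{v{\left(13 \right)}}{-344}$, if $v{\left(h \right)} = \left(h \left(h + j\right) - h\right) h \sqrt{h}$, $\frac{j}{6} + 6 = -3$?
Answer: $\frac{3549 \sqrt{13}}{172} \approx 74.396$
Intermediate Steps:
$j = -54$ ($j = -36 + 6 \left(-3\right) = -36 - 18 = -54$)
$v{\left(h \right)} = h^{\frac{3}{2}} \left(- h + h \left(-54 + h\right)\right)$ ($v{\left(h \right)} = \left(h \left(h - 54\right) - h\right) h \sqrt{h} = \left(h \left(-54 + h\right) - h\right) h^{\frac{3}{2}} = \left(- h + h \left(-54 + h\right)\right) h^{\frac{3}{2}} = h^{\frac{3}{2}} \left(- h + h \left(-54 + h\right)\right)$)
$\frac{v{\left(13 \right)}}{-344} = \frac{13^{\frac{5}{2}} \left(-55 + 13\right)}{-344} = 169 \sqrt{13} \left(-42\right) \left(- \frac{1}{344}\right) = - 7098 \sqrt{13} \left(- \frac{1}{344}\right) = \frac{3549 \sqrt{13}}{172}$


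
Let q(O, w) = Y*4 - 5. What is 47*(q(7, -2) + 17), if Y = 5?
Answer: 1504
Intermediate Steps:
q(O, w) = 15 (q(O, w) = 5*4 - 5 = 20 - 5 = 15)
47*(q(7, -2) + 17) = 47*(15 + 17) = 47*32 = 1504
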